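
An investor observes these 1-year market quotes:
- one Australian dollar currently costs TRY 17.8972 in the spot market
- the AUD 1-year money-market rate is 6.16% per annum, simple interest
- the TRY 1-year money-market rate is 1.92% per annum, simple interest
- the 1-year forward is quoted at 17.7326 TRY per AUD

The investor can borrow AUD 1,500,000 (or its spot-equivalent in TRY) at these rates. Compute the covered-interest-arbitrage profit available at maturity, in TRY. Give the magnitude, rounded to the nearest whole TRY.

TRY 876,153

T = 1 year.
Keep in AUD, deliver into the forward: 1,500,000·1.061600·17.7326 = TRY 28,237,392.24.
Swap to TRY now, deposit: 1,500,000·17.8972·1.019200 = TRY 27,361,239.36.
The quoted forward overvalues AUD, so borrow TRY, buy AUD at spot, deposit the AUD at 6.16%, and sell the proceeds forward at 17.7326.
Profit = 28,237,392.24 − 27,361,239.36 = TRY 876,153.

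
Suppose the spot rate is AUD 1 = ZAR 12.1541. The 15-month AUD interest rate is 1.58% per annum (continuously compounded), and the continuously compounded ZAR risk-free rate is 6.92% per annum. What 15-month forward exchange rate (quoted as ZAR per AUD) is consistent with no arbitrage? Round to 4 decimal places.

T = 15/12 years.
Growth of 1 ZAR over T: e^(0.0692×15/12) = 1.09035137.
Growth of 1 AUD over T: e^(0.0158×15/12) = 1.01994632.
So F = 12.1541 × 1.09035137 / 1.01994632 = 12.993076 (ZAR/AUD).

12.9931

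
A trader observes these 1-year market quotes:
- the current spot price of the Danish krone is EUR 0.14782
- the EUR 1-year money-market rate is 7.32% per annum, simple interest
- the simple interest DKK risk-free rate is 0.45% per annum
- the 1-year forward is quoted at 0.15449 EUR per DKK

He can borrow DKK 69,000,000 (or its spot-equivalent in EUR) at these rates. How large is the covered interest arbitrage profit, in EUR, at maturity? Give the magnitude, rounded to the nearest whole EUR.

T = 1 year.
Route A — deposit DKK, sell forward: 69,000,000 × 1.004500 × 0.15449 = EUR 10,707,779.15.
Route B — convert at spot, deposit EUR: 69,000,000 × 0.14782 × 1.073200 = EUR 10,946,189.26.
The quoted forward undervalues DKK, so borrow DKK, convert to EUR at spot, deposit the EUR at 7.32%, and buy DKK forward at 0.15449 to cover the loan.
The gap between the two covered legs is EUR 238,410.

EUR 238,410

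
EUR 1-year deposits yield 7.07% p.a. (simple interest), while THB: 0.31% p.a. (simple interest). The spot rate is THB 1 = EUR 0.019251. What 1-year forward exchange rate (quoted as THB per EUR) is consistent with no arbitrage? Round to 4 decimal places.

48.6657

T = 1 year.
EUR growth factor: 1 + 0.0707×1 = 1.070700.
THB accumulates by 1 + 0.0031×1 = 1.003100.
CIP: F = S · (grow EUR)/(grow THB) = 0.019251 × 1.070700/1.003100 = 0.020548346 EUR per THB.
Invert for THB per EUR: 1 / 0.020548346 = 48.6657.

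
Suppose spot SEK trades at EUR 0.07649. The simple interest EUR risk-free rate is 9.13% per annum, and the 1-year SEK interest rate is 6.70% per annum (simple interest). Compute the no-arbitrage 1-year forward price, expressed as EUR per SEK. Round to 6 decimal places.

T = 1 year.
Growth of 1 EUR over T: 1 + 0.0913×1 = 1.091300.
SEK growth factor: 1 + 0.0670×1 = 1.067000.
Forward (EUR per SEK) = 0.07649 × 1.091300 / 1.067000 = 0.07823199.

0.078232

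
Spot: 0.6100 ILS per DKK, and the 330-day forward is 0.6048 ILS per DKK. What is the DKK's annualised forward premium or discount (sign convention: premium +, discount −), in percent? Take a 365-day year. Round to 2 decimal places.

T = 330/365 years.
(F − S)/S = (0.6048 − 0.61)/0.61 = -0.0085246.
Per annum: -0.0085246 / (330/365) = -0.009429 = -0.94%.

-0.94%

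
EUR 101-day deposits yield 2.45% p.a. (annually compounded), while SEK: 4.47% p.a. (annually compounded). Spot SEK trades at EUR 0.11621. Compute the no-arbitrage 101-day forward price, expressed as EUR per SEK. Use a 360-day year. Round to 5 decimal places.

0.11558

T = 101/360 years.
EUR growth factor: (1 + 0.0245)^(101/360) = 1.0068139.
SEK growth factor: (1 + 0.0447)^(101/360) = 1.0123442.
So F = 0.11621 × 1.0068139 / 1.0123442 = 0.1155752 (EUR/SEK).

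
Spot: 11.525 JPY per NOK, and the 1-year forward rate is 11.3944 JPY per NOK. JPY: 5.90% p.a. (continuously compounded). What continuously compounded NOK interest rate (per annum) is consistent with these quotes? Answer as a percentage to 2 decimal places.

T = 1 year.
F/S = 11.3944/11.525 = 0.9886681 = (growth of JPY) / (growth of NOK).
JPY growth factor: e^(0.0590×1) = 1.0607752.
That pins the NOK growth at 1.0729336.
Take logs: ln 1.0729336 / 1 = 0.070397, so 7.04%.

7.04%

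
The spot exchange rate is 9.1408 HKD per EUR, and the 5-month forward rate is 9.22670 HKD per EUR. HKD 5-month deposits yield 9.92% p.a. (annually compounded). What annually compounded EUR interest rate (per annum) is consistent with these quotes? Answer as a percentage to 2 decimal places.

T = 5/12 years.
By CIP, F/S equals the HKD-to-EUR growth ratio: 9.2267/9.1408 = 1.0093974.
The HKD side grows by (1 + 0.0992)^(5/12) = 1.0401963.
That pins the EUR growth at 1.0305122.
Annualise: 1.0305122^(12/5) − 1 = 0.074800 = 7.48%.

7.48%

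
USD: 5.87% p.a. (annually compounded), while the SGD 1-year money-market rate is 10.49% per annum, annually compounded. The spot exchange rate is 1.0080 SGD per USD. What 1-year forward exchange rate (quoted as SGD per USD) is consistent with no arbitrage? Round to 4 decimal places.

1.0520

T = 1 year.
Growth of 1 SGD over T: (1 + 0.1049)^1 = 1.104900.
USD growth factor: (1 + 0.0587)^1 = 1.058700.
Forward (SGD per USD) = 1.008 × 1.104900 / 1.058700 = 1.051988.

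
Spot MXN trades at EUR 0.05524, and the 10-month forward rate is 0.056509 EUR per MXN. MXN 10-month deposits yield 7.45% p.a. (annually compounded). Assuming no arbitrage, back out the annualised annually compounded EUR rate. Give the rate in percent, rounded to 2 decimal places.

T = 10/12 years.
CIP gives F = S · g_EUR/g_MXN, so g_EUR/g_MXN = 0.056509/0.05524 = 1.0229725.
The MXN side grows by (1 + 0.0745)^(10/12) = 1.0617086.
Hence g_EUR = 1.0860987.
Annualise: 1.0860987^(12/10) − 1 = 0.104188 = 10.42%.

10.42%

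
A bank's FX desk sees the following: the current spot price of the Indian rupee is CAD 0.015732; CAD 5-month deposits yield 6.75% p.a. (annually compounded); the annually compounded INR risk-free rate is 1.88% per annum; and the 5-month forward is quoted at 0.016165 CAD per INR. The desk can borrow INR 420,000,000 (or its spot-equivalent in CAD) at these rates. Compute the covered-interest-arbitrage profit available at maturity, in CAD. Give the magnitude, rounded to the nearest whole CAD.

CAD 52,454

T = 5/12 years.
Invest the INR and cover forward: 420,000,000 × 1.007790802 × 0.016165 = CAD 6,842,194.09.
Convert at spot and invest in CAD: 420,000,000 × 0.015732 × 1.027590195 = CAD 6,789,740.56.
The quoted forward overvalues INR, so borrow CAD, buy INR at spot, deposit the INR at 1.88%, and sell the proceeds forward at 0.016165.
The gap between the two covered legs is CAD 52,454.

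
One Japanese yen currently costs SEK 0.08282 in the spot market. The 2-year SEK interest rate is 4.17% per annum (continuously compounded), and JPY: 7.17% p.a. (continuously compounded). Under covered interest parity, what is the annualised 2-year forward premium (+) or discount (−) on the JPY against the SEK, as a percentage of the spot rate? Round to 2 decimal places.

-2.91%

T = 2 years.
F = S · g_SEK/g_JPY = 0.08282 × 1.0869765/1.1541914 = 0.07799694.
(F − S)/S ÷ T = (0.07799694 − 0.08282)/0.08282/2 = -0.029118 → -2.91%.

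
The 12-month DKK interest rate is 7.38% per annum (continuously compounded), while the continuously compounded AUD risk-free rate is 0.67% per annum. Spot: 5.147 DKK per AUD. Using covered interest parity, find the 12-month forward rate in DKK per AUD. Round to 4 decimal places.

T = 1 year.
Growth of 1 DKK over T: e^(0.0738×1) = 1.0765915.
AUD growth factor: e^(0.0067×1) = 1.0067225.
So F = 5.147 × 1.0765915 / 1.0067225 = 5.504214 (DKK/AUD).

5.5042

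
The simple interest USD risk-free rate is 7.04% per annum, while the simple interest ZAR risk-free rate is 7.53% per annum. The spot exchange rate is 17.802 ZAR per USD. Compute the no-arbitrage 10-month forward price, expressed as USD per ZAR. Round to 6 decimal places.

0.055958

T = 10/12 years.
Growth of 1 ZAR over T: 1 + 0.0753×10/12 = 1.062750.
USD accumulates by 1 + 0.0704×10/12 = 1.0586667.
Forward (ZAR per USD) = 17.802 × 1.062750 / 1.0586667 = 17.87066.
Invert for USD per ZAR: 1 / 17.87066 = 0.055958.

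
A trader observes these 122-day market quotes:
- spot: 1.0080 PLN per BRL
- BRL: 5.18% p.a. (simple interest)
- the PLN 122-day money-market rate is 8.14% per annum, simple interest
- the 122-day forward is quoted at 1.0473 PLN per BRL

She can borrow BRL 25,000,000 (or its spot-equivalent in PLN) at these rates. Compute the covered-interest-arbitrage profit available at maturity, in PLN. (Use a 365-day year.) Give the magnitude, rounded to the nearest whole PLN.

T = 122/365 years.
Route A — deposit BRL, sell forward: 25,000,000 × 1.0173139726 × 1.0473 = PLN 26,635,823.09.
Route B — convert at spot, deposit PLN: 25,000,000 × 1.0080 × 1.0272076712 = PLN 25,885,633.31.
The quoted forward overvalues BRL, so borrow PLN, buy BRL at spot, deposit the BRL at 5.18%, and sell the proceeds forward at 1.0473.
The gap between the two covered legs is PLN 750,190.

PLN 750,190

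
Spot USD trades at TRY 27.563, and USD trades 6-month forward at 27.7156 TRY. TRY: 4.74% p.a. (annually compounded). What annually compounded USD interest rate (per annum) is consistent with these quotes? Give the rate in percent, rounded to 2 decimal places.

3.59%

T = 6/12 years.
By CIP, F/S equals the TRY-to-USD growth ratio: 27.7156/27.563 = 1.0055364.
TRY growth factor: (1 + 0.0474)^(6/12) = 1.0234256.
So the USD growth factor = 1.0177907.
Annualise: 1.0177907^(12/6) − 1 = 0.035898 = 3.59%.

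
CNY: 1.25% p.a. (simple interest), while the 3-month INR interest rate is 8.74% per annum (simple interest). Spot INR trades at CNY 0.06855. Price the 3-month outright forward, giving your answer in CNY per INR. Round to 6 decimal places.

0.067294

T = 3/12 years.
CNY growth factor: 1 + 0.0125×3/12 = 1.003125.
Growth of 1 INR over T: 1 + 0.0874×3/12 = 1.021850.
So F = 0.06855 × 1.003125 / 1.021850 = 0.06729385 (CNY/INR).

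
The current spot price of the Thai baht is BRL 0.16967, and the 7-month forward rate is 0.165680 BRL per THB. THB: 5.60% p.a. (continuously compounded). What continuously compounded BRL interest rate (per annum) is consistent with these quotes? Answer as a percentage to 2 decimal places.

1.52%

T = 7/12 years.
By CIP, F/S equals the BRL-to-THB growth ratio: 0.16568/0.16967 = 0.9764838.
The THB side grows by e^(0.0560×7/12) = 1.0332061.
That pins the BRL growth at 1.008909.
Take logs: ln 1.008909 / (7/12) = 0.015205, so 1.52%.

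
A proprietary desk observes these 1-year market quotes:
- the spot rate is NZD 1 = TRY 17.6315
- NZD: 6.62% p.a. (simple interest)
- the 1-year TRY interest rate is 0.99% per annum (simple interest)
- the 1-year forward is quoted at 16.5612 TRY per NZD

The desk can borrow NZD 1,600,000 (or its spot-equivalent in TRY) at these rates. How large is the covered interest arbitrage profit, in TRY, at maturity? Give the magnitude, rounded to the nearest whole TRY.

T = 1 year.
Keep in NZD, deliver into the forward: 1,600,000·1.066200·16.5612 = TRY 28,252,082.30.
Swap to TRY now, deposit: 1,600,000·17.6315·1.009900 = TRY 28,489,682.96.
The quoted forward undervalues NZD, so borrow NZD, convert to TRY at spot, deposit the TRY at 0.99%, and buy NZD forward at 16.5612 to cover the loan.
The gap between the two covered legs is TRY 237,601.

TRY 237,601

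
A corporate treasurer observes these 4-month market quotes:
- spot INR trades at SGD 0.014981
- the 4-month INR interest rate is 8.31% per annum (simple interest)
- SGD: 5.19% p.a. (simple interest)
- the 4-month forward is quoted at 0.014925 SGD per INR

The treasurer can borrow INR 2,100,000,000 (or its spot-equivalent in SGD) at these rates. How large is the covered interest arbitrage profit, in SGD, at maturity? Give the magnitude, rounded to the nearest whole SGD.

T = 4/12 years.
Route A — deposit INR, sell forward: 2,100,000,000 × 1.027700 × 0.014925 = SGD 32,210,687.25.
Route B — convert at spot, deposit SGD: 2,100,000,000 × 0.014981 × 1.017300 = SGD 32,004,359.73.
The quoted forward overvalues INR, so borrow SGD, buy INR at spot, deposit the INR at 8.31%, and sell the proceeds forward at 0.014925.
Profit = 32,210,687.25 − 32,004,359.73 = SGD 206,328.

SGD 206,328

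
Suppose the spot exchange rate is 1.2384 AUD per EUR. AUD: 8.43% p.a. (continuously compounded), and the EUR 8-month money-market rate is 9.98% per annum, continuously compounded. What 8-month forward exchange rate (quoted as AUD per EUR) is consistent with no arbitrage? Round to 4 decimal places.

T = 8/12 years.
AUD growth factor: e^(0.0843×8/12) = 1.0578092.
EUR accumulates by e^(0.0998×8/12) = 1.0687966.
CIP: F = S · (grow AUD)/(grow EUR) = 1.2384 × 1.0578092/1.0687966 = 1.225669 AUD per EUR.

1.2257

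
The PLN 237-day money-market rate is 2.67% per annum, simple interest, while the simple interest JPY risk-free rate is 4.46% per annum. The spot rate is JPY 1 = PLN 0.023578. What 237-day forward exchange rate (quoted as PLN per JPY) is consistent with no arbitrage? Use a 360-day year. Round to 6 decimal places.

T = 237/360 years.
Growth of 1 PLN over T: 1 + 0.0267×237/360 = 1.0175775.
JPY growth factor: 1 + 0.0446×237/360 = 1.0293617.
Forward (PLN per JPY) = 0.023578 × 1.0175775 / 1.0293617 = 0.02330808.

0.023308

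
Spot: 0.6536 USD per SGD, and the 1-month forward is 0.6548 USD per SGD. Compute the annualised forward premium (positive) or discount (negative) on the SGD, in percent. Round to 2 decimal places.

T = 1/12 years.
SGD trades forward at +0.18360% vs spot over the period.
×(1/T) gives 2.20% p.a.

+2.20%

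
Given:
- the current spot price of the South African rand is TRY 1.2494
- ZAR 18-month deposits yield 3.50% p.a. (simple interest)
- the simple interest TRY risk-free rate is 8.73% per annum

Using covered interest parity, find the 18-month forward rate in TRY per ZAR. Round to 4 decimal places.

1.3425

T = 18/12 years.
TRY growth factor: 1 + 0.0873×18/12 = 1.130950.
ZAR growth factor: 1 + 0.0350×18/12 = 1.052500.
CIP: F = S · (grow TRY)/(grow ZAR) = 1.2494 × 1.130950/1.052500 = 1.342526 TRY per ZAR.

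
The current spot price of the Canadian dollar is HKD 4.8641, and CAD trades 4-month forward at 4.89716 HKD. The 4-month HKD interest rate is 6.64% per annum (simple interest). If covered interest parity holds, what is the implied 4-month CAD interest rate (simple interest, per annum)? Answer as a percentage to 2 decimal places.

T = 4/12 years.
By CIP, F/S equals the HKD-to-CAD growth ratio: 4.89716/4.8641 = 1.0067967.
The HKD side grows by 1 + 0.0664×4/12 = 1.0221333.
So the CAD growth factor = 1.0152331.
(1.0152331 − 1)/T = 0.045699, i.e. 4.57%.

4.57%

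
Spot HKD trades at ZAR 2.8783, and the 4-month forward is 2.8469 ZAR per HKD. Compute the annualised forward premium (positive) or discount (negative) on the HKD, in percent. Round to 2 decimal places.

-3.27%

T = 4/12 years.
HKD trades forward at -1.09092% vs spot over the period.
Annualise by dividing by T: -0.0109092 / (4/12) = -0.032728 → -3.27%.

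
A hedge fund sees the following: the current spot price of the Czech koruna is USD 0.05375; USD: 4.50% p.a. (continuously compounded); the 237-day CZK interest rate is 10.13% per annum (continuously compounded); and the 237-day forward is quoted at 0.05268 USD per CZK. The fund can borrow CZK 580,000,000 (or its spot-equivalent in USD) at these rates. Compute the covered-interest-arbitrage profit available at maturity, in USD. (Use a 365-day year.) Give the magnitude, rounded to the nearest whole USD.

USD 532,357

T = 237/365 years.
Route A — deposit CZK, sell forward: 580,000,000 × 1.0679870515 × 0.05268 = USD 32,631,703.57.
Route B — convert at spot, deposit USD: 580,000,000 × 0.05375 × 1.0296502465 = USD 32,099,346.43.
The quoted forward overvalues CZK, so borrow USD, buy CZK at spot, deposit the CZK at 10.13%, and sell the proceeds forward at 0.05268.
The gap between the two covered legs is USD 532,357.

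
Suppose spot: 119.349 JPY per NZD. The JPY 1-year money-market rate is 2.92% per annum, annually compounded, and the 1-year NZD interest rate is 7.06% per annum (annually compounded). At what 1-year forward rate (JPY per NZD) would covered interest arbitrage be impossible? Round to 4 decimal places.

T = 1 year.
JPY growth factor: (1 + 0.0292)^1 = 1.029200.
NZD growth factor: (1 + 0.0706)^1 = 1.070600.
Forward (JPY per NZD) = 119.349 × 1.029200 / 1.070600 = 114.733786.

114.7338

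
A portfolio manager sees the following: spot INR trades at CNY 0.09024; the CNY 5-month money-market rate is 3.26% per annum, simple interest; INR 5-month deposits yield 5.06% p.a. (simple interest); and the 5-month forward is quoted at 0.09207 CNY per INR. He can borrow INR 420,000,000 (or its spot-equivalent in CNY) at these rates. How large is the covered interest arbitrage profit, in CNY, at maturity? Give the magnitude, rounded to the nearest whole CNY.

CNY 1,069,061

T = 5/12 years.
Keep in INR, deliver into the forward: 420,000,000·1.0210833333·0.09207 = CNY 39,484,679.85.
Swap to CNY now, deposit: 420,000,000·0.09024·1.0135833333 = CNY 38,415,619.20.
The quoted forward overvalues INR, so borrow CNY, buy INR at spot, deposit the INR at 5.06%, and sell the proceeds forward at 0.09207.
Arbitrage profit = |39,484,679.85 − 38,415,619.20| = CNY 1,069,061.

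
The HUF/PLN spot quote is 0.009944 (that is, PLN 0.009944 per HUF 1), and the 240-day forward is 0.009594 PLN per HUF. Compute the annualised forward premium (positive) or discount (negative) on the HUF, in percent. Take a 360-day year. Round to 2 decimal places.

T = 240/360 years.
(F − S)/S = (0.009594 − 0.009944)/0.009944 = -0.0351971.
×(1/T) gives -5.28% p.a.

-5.28%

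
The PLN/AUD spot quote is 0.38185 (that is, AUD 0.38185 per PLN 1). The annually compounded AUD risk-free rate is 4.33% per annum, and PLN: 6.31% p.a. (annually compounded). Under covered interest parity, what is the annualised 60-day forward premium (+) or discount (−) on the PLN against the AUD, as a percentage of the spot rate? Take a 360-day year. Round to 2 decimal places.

T = 60/360 years.
CIP forward (AUD per PLN) = 0.38185 × 1.0070898/1.0102504 = 0.38065537.
Annualised premium = (F − S)/S × (1/T) = (0.38065537 − 0.38185)/0.38185 ÷ (60/360) = -1.88%.

-1.88%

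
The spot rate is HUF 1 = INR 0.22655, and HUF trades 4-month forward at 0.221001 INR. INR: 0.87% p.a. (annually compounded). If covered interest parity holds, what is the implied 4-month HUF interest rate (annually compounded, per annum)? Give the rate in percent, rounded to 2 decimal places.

8.66%

T = 4/12 years.
F/S = 0.221001/0.22655 = 0.9755065 = (growth of INR) / (growth of HUF).
The INR side grows by (1 + 0.0087)^(4/12) = 1.0028916.
That pins the HUF growth at 1.0280727.
Annualise: 1.0280727^(12/4) − 1 = 0.086604 = 8.66%.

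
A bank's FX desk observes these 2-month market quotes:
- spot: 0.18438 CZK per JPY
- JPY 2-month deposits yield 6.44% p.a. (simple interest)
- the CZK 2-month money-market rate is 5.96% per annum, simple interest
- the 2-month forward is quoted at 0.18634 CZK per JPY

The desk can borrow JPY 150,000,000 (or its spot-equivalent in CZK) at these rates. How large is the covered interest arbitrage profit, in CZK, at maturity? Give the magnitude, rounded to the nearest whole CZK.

T = 2/12 years.
Invest the JPY and cover forward: 150,000,000 × 1.0107333333 × 0.18634 = CZK 28,251,007.40.
Convert at spot and invest in CZK: 150,000,000 × 0.18438 × 1.0099333333 = CZK 27,931,726.20.
The quoted forward overvalues JPY, so borrow CZK, buy JPY at spot, deposit the JPY at 6.44%, and sell the proceeds forward at 0.18634.
The gap between the two covered legs is CZK 319,281.

CZK 319,281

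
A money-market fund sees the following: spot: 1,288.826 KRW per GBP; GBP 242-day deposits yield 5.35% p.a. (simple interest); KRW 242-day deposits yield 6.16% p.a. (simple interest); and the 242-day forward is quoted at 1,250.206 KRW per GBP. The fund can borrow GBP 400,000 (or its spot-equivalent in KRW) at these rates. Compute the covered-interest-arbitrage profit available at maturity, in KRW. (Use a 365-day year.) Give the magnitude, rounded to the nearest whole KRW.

T = 242/365 years.
Keep in GBP, deliver into the forward: 400,000·1.03547123288·1250.206 = KRW 517,820,939.27.
Swap to KRW now, deposit: 400,000·1288.826·1.04084164384 = KRW 536,585,508.99.
The quoted forward undervalues GBP, so borrow GBP, convert to KRW at spot, deposit the KRW at 6.16%, and buy GBP forward at 1,250.206 to cover the loan.
Profit = 536,585,508.99 − 517,820,939.27 = KRW 18,764,570.

KRW 18,764,570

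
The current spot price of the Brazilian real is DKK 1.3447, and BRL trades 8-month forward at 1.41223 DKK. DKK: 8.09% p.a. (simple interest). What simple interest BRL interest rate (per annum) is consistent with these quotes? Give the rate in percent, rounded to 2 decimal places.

T = 8/12 years.
By CIP, F/S equals the DKK-to-BRL growth ratio: 1.41223/1.3447 = 1.0502194.
DKK growth factor: 1 + 0.0809×8/12 = 1.0539333.
Hence g_BRL = 1.0035363.
(1.0035363 − 1)/T = 0.005304, i.e. 0.53%.

0.53%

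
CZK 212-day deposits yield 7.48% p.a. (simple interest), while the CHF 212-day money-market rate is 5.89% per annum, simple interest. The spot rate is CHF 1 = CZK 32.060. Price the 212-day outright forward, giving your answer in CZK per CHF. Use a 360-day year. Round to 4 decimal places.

T = 212/360 years.
CZK growth factor: 1 + 0.0748×212/360 = 1.04404889.
CHF accumulates by 1 + 0.0589×212/360 = 1.03468556.
CIP: F = S · (grow CZK)/(grow CHF) = 32.06 × 1.04404889/1.03468556 = 32.350125 CZK per CHF.

32.3501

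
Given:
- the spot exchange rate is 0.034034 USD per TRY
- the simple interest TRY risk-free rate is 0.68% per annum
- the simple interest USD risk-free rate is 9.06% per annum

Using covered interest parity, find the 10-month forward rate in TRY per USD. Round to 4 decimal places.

27.4746

T = 10/12 years.
USD accumulates by 1 + 0.0906×10/12 = 1.075500.
TRY accumulates by 1 + 0.0068×10/12 = 1.00566667.
So F = 0.034034 × 1.075500 / 1.00566667 = 0.036397315 (USD/TRY).
Quoted the other way: 1/0.036397315 = 27.4746 TRY per USD.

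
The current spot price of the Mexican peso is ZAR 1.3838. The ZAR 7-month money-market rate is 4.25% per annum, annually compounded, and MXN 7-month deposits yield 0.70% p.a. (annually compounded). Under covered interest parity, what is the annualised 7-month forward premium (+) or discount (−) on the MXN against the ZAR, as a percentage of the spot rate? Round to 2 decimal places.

T = 7/12 years.
No-arbitrage forward: 1.3838 × 1.0245765 / 1.0040774 = 1.4120515 ZAR/MXN.
Annualised premium = (F − S)/S × (1/T) = (1.4120515 − 1.3838)/1.3838 ÷ (7/12) = 3.50%.

+3.50%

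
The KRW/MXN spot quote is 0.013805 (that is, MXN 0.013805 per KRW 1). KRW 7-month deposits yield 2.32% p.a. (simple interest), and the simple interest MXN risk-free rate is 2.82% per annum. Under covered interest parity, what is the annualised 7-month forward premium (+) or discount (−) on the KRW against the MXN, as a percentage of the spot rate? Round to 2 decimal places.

T = 7/12 years.
No-arbitrage forward: 0.013805 × 1.016450 / 1.0135333 = 0.013844727 MXN/KRW.
Annualised premium = (F − S)/S × (1/T) = (0.013844727 − 0.013805)/0.013805 ÷ (7/12) = 0.49%.

+0.49%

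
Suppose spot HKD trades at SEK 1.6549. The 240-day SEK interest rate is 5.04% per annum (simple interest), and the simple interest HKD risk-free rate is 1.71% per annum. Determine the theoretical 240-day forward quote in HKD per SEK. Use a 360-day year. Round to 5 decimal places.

0.59129

T = 240/360 years.
SEK growth factor: 1 + 0.0504×240/360 = 1.033600.
HKD growth factor: 1 + 0.0171×240/360 = 1.011400.
So F = 1.6549 × 1.033600 / 1.011400 = 1.691225 (SEK/HKD).
Invert for HKD per SEK: 1 / 1.691225 = 0.59129.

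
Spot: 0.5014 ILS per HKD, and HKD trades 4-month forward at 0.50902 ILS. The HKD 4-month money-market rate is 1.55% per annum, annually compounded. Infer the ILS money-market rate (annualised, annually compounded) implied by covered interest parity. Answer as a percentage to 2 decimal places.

6.25%

T = 4/12 years.
By CIP, F/S equals the ILS-to-HKD growth ratio: 0.50902/0.5014 = 1.0151974.
The HKD side grows by (1 + 0.0155)^(4/12) = 1.0051402.
That pins the ILS growth at 1.0204157.
Annualise: 1.0204157^(12/4) − 1 = 0.062506 = 6.25%.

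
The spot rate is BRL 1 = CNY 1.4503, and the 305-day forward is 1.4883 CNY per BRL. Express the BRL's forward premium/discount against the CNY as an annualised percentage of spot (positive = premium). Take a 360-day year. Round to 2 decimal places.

+3.09%

T = 305/360 years.
BRL trades forward at +2.62015% vs spot over the period.
Per annum: 0.0262015 / (305/360) = 0.030926 = 3.09%.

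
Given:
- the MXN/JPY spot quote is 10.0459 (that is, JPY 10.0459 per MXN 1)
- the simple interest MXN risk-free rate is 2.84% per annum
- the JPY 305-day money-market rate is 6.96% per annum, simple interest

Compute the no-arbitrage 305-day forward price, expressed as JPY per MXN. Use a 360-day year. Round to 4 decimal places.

10.3883

T = 305/360 years.
Growth of 1 JPY over T: 1 + 0.0696×305/360 = 1.05896667.
MXN accumulates by 1 + 0.0284×305/360 = 1.02406111.
So F = 10.0459 × 1.05896667 / 1.02406111 = 10.388319 (JPY/MXN).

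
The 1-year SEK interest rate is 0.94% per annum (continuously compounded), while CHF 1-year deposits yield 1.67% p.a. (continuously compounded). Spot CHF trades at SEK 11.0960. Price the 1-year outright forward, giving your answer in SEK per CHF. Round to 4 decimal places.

11.0153

T = 1 year.
Growth of 1 SEK over T: e^(0.0094×1) = 1.00944432.
Growth of 1 CHF over T: e^(0.0167×1) = 1.01684022.
CIP: F = S · (grow SEK)/(grow CHF) = 11.096 × 1.00944432/1.01684022 = 11.015294 SEK per CHF.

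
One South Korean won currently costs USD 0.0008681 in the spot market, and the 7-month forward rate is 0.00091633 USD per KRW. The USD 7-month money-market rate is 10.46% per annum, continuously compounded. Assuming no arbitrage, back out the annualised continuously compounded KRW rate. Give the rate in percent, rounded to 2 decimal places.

1.19%

T = 7/12 years.
F/S = 0.00091633/0.0008681 = 1.0555581 = (growth of USD) / (growth of KRW).
The USD side grows by e^(0.1046×7/12) = 1.0629166.
So the KRW growth factor = 1.0069712.
Take logs: ln 1.0069712 / (7/12) = 0.011909, so 1.19%.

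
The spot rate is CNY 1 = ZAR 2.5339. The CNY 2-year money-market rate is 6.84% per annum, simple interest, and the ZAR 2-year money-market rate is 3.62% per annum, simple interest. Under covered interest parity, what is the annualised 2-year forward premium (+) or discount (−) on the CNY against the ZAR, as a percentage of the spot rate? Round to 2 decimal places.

T = 2 years.
No-arbitrage forward: 2.5339 × 1.072400 / 1.136800 = 2.3903539 ZAR/CNY.
Annualised premium = (F − S)/S × (1/T) = (2.3903539 − 2.5339)/2.5339 ÷ 2 = -2.83%.

-2.83%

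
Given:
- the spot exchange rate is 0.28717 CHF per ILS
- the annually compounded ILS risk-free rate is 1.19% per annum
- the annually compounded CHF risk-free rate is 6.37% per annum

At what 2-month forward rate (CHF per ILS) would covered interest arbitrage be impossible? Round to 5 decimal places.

T = 2/12 years.
CHF growth factor: (1 + 0.0637)^(2/12) = 1.0103454.
ILS accumulates by (1 + 0.0119)^(2/12) = 1.0019736.
Forward (CHF per ILS) = 0.28717 × 1.0103454 / 1.0019736 = 0.2895694.

0.28957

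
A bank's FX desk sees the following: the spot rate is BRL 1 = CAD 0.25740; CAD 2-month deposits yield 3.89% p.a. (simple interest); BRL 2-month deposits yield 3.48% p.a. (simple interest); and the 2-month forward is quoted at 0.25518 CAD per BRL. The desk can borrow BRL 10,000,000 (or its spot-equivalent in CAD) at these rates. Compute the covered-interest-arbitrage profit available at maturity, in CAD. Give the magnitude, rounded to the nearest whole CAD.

T = 2/12 years.
Keep in BRL, deliver into the forward: 10,000,000·1.005800·0.25518 = CAD 2,566,600.44.
Swap to CAD now, deposit: 10,000,000·0.25740·1.006483333 = CAD 2,590,688.10.
The quoted forward undervalues BRL, so borrow BRL, convert to CAD at spot, deposit the CAD at 3.89%, and buy BRL forward at 0.25518 to cover the loan.
Arbitrage profit = |2,566,600.44 − 2,590,688.10| = CAD 24,088.

CAD 24,088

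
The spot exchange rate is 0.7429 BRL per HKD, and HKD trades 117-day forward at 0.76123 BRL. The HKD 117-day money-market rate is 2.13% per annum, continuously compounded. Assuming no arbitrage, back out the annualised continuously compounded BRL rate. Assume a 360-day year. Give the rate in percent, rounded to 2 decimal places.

T = 117/360 years.
F/S = 0.76123/0.7429 = 1.0246736 = (growth of BRL) / (growth of HKD).
HKD growth factor: e^(0.0213×117/360) = 1.0069465.
So the BRL growth factor = 1.0317915.
r = ln(1.0317915)/(117/360) = 0.096297 → 9.63%.

9.63%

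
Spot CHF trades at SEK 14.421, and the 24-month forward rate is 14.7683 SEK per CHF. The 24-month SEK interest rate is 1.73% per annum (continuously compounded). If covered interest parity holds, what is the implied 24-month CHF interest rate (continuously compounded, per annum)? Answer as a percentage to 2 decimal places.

0.54%

T = 2 years.
By CIP, F/S equals the SEK-to-CHF growth ratio: 14.7683/14.421 = 1.0240829.
The SEK side grows by e^(0.0173×2) = 1.0352055.
So the CHF growth factor = 1.010861.
r = ln(1.010861)/2 = 0.005401 → 0.54%.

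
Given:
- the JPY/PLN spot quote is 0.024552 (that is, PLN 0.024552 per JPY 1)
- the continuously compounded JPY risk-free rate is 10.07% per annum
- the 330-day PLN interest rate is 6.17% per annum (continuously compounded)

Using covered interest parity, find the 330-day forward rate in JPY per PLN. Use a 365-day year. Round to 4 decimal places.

T = 330/365 years.
PLN accumulates by e^(0.0617×330/365) = 1.0573688.
Growth of 1 JPY over T: e^(0.1007×330/365) = 1.09531702.
Forward (PLN per JPY) = 0.024552 × 1.0573688 / 1.09531702 = 0.023701374.
Quoted the other way: 1/0.023701374 = 42.1916 JPY per PLN.

42.1916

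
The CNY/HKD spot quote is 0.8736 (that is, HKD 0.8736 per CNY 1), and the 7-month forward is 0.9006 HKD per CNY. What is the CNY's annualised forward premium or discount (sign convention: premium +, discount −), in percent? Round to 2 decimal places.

T = 7/12 years.
CNY trades forward at +3.09066% vs spot over the period.
×(1/T) gives 5.30% p.a.

+5.30%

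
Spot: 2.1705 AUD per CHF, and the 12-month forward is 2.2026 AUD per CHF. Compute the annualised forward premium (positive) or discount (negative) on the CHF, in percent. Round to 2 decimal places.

T = 1 year.
Period premium: (2.2026 − 2.1705)/2.1705 = 0.0147892.
×(1/T) gives 1.48% p.a.

+1.48%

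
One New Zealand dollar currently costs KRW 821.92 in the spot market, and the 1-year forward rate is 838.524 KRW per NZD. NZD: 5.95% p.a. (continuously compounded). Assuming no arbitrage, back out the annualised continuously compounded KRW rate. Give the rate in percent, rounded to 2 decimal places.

T = 1 year.
By CIP, F/S equals the KRW-to-NZD growth ratio: 838.524/821.92 = 1.0202015.
NZD growth factor: e^(0.0595×1) = 1.0613058.
That pins the KRW growth at 1.0827458.
r = ln(1.0827458)/1 = 0.079500 → 7.95%.

7.95%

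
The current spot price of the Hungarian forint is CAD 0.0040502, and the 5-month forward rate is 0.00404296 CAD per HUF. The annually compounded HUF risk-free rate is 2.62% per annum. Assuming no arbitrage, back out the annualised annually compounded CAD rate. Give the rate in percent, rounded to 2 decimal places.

2.18%

T = 5/12 years.
CIP gives F = S · g_CAD/g_HUF, so g_CAD/g_HUF = 0.00404296/0.0040502 = 0.9982124.
HUF growth factor: (1 + 0.0262)^(5/12) = 1.0108344.
That pins the CAD growth at 1.0090274.
Annualise: 1.0090274^(12/5) − 1 = 0.021803 = 2.18%.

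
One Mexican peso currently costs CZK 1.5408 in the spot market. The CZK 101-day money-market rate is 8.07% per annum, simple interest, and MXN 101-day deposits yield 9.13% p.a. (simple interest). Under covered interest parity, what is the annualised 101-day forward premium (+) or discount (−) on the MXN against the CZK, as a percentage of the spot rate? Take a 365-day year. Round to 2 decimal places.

T = 101/365 years.
F = S · g_CZK/g_MXN = 1.5408 × 1.0223307/1.0252638 = 1.5363920.
(F − S)/S ÷ T = (1.5363920 − 1.5408)/1.5408/(101/365) = -0.010339 → -1.03%.

-1.03%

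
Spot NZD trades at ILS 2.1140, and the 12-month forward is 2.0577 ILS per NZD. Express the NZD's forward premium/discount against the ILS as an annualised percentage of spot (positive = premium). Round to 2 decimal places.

T = 1 year.
NZD trades forward at -2.66320% vs spot over the period.
Annualise by dividing by T: -0.0266320 / 1 = -0.026632 → -2.66%.

-2.66%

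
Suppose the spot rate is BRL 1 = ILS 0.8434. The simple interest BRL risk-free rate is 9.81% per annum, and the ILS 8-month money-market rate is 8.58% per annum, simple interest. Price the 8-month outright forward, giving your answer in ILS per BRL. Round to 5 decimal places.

0.83691

T = 8/12 years.
ILS growth factor: 1 + 0.0858×8/12 = 1.057200.
BRL accumulates by 1 + 0.0981×8/12 = 1.065400.
CIP: F = S · (grow ILS)/(grow BRL) = 0.8434 × 1.057200/1.065400 = 0.8369087 ILS per BRL.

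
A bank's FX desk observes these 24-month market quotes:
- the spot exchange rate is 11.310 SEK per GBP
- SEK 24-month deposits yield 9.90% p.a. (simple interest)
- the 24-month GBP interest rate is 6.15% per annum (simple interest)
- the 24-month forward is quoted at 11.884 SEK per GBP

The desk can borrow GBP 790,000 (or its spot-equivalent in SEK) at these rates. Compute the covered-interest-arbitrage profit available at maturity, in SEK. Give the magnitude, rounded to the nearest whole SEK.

T = 2 years.
Invest the GBP and cover forward: 790,000 × 1.123000 × 11.884 = SEK 10,543,128.28.
Convert at spot and invest in SEK: 790,000 × 11.310 × 1.198000 = SEK 10,704,010.20.
The quoted forward undervalues GBP, so borrow GBP, convert to SEK at spot, deposit the SEK at 9.90%, and buy GBP forward at 11.884 to cover the loan.
The gap between the two covered legs is SEK 160,882.

SEK 160,882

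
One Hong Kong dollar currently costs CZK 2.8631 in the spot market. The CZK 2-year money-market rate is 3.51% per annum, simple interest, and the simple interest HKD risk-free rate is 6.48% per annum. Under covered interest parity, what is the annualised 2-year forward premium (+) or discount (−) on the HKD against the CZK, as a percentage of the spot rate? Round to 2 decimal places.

T = 2 years.
CIP forward (CZK per HKD) = 2.8631 × 1.070200/1.129600 = 2.7125439.
Annualised premium = (F − S)/S × (1/T) = (2.7125439 − 2.8631)/2.8631 ÷ 2 = -2.63%.

-2.63%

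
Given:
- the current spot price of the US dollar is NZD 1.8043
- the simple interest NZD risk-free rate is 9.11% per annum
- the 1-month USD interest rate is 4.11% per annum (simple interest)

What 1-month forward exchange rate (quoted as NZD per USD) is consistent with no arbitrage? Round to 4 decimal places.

1.8118

T = 1/12 years.
Growth of 1 NZD over T: 1 + 0.0911×1/12 = 1.0075917.
USD accumulates by 1 + 0.0411×1/12 = 1.003425.
Forward (NZD per USD) = 1.8043 × 1.0075917 / 1.003425 = 1.811792.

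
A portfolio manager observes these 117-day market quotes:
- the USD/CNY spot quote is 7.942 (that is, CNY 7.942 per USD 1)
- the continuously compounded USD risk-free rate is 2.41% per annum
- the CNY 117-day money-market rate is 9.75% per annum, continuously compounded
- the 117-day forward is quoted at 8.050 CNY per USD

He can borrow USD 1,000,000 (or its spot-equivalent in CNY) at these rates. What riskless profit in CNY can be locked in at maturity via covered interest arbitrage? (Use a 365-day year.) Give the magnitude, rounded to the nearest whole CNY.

T = 117/365 years.
Invest the USD and cover forward: 1,000,000 × 1.007755122 × 8.050 = CNY 8,112,428.73.
Convert at spot and invest in CNY: 1,000,000 × 7.942 × 1.031746941 = CNY 8,194,134.21.
The quoted forward undervalues USD, so borrow USD, convert to CNY at spot, deposit the CNY at 9.75%, and buy USD forward at 8.050 to cover the loan.
The gap between the two covered legs is CNY 81,705.

CNY 81,705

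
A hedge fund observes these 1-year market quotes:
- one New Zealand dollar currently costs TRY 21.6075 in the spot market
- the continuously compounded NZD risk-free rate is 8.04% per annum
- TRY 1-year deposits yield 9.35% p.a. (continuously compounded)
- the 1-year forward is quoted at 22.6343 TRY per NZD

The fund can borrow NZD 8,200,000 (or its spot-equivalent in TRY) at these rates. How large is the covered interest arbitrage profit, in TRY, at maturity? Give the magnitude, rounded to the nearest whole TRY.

TRY 6,592,719

T = 1 year.
Keep in NZD, deliver into the forward: 8,200,000·1.08372046918·22.6343 = TRY 201,139,884.57.
Swap to TRY now, deposit: 8,200,000·21.6075·1.09801060334 = TRY 194,547,165.72.
The quoted forward overvalues NZD, so borrow TRY, buy NZD at spot, deposit the NZD at 8.04%, and sell the proceeds forward at 22.6343.
Arbitrage profit = |201,139,884.57 − 194,547,165.72| = TRY 6,592,719.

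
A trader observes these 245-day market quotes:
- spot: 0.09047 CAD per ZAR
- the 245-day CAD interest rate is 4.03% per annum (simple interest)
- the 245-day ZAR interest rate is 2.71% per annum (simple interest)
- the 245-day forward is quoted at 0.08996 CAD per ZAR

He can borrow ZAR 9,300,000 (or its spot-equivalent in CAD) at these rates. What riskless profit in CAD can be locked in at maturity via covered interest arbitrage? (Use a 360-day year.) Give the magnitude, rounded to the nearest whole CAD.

CAD 12,389

T = 245/360 years.
Keep in ZAR, deliver into the forward: 9,300,000·1.01844306·0.08996 = CAD 852,057.98.
Swap to CAD now, deposit: 9,300,000·0.09047·1.02742639 = CAD 864,446.77.
The quoted forward undervalues ZAR, so borrow ZAR, convert to CAD at spot, deposit the CAD at 4.03%, and buy ZAR forward at 0.08996 to cover the loan.
The gap between the two covered legs is CAD 12,389.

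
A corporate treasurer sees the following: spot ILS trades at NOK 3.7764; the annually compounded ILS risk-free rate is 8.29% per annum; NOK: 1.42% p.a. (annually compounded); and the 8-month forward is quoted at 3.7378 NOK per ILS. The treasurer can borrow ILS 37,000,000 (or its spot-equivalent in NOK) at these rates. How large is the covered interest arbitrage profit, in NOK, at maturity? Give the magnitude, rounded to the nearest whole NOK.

NOK 4,793,574

T = 8/12 years.
Route A — deposit ILS, sell forward: 37,000,000 × 1.05452991044 × 3.7378 = NOK 145,840,010.27.
Route B — convert at spot, deposit NOK: 37,000,000 × 3.7764 × 1.00944440246 = NOK 141,046,436.13.
The quoted forward overvalues ILS, so borrow NOK, buy ILS at spot, deposit the ILS at 8.29%, and sell the proceeds forward at 3.7378.
Arbitrage profit = |145,840,010.27 − 141,046,436.13| = NOK 4,793,574.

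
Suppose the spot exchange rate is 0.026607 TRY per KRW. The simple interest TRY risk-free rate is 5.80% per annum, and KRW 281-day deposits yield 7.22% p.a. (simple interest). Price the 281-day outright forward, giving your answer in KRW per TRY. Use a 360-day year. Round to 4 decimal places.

T = 281/360 years.
Growth of 1 TRY over T: 1 + 0.0580×281/360 = 1.04527222.
Growth of 1 KRW over T: 1 + 0.0722×281/360 = 1.05635611.
CIP: F = S · (grow TRY)/(grow KRW) = 0.026607 × 1.04527222/1.05635611 = 0.026327824 TRY per KRW.
Invert for KRW per TRY: 1 / 0.026327824 = 37.9826.

37.9826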